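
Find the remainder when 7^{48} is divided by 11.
By Fermat: 7^{10} ≡ 1 mod 11. 48 = 4×10 + 8. So 7^{48} ≡ 7^{8} ≡ 9 mod 11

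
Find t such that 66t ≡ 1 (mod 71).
Since 71 is prime, by Fermat 66^(-1) ≡ 66^{69} ≡ 14 (mod 71). Verify: 66 × 14 = 924 ≡ 1 (mod 71)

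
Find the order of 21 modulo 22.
Powers of 21 mod 22: 21^1≡21, 21^2≡1. ord_22(21) = 2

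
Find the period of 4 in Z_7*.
Powers of 4 mod 7: 4^1≡4, 4^2≡2, 4^3≡1. Order = 3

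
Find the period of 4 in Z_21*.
Powers of 4 mod 21: 4^1≡4, 4^2≡16, 4^3≡1. ord_21(4) = 3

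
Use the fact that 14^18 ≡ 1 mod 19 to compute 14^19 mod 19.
By Fermat: 14^{18} ≡ 1 mod 19. So 14^{19} = 14^{18} · 14^{1} ≡ 14^{1} ≡ 14 mod 19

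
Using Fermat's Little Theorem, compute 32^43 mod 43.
By Fermat: 32^{42} ≡ 1 mod 43. So 32^{43} = 32^{42} · 32^{1} ≡ 32^{1} ≡ 32 mod 43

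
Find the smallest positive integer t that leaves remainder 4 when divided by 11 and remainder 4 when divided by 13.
M = 11 × 13 = 143. M₁ = 13, y₁ ≡ 6 mod 11. M₂ = 11, y₂ ≡ 6 mod 13. t = 4×13×6 + 4×11×6 ≡ 4 mod 143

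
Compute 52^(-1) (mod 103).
Since 103 is prime, by Fermat 52^(-1) ≡ 52^{101} ≡ 2 (mod 103). Verify: 52 × 2 = 104 ≡ 1 (mod 103)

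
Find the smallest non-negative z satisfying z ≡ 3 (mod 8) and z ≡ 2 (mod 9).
M = 8 × 9 = 72. M₁ = 9, y₁ ≡ 1 (mod 8). M₂ = 8, y₂ ≡ 8 (mod 9). z = 3×9×1 + 2×8×8 ≡ 11 (mod 72)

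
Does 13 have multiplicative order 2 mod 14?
Powers of 13 mod 14: 13^1≡13, 13^2≡1. First k with 13^k≡1 is k=2. Yes, ord_14(13) = 2.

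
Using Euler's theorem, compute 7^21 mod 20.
By Euler: 7^{8} ≡ 1 (mod 20) since gcd(7, 20) = 1. 21 = 2×8 + 5. So 7^{21} ≡ 7^{5} ≡ 7 (mod 20)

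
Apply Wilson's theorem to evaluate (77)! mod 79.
(78)! = (77)! × (78) ≡ -1 mod 79. So (77)! ≡ -1 × (78)^(-1) ≡ (-1)×(-1) = 1 mod 79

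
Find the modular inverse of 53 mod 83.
Since 83 is prime, by Fermat 53^(-1) ≡ 53^{81} ≡ 47 (mod 83). Verify: 53 × 47 = 2491 ≡ 1 (mod 83)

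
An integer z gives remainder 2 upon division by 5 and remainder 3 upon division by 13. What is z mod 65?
M = 5 × 13 = 65. M₁ = 13, y₁ ≡ 2 mod 5. M₂ = 5, y₂ ≡ 8 mod 13. z = 2×13×2 + 3×5×8 ≡ 42 mod 65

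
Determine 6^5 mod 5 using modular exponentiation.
Using Fermat: 6^{4} ≡ 1 mod 5. 5 ≡ 1 mod 4. So 6^{5} ≡ 6^{1} ≡ 1 mod 5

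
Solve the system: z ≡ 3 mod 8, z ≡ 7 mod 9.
M = 8 × 9 = 72. M₁ = 9, y₁ ≡ 1 mod 8. M₂ = 8, y₂ ≡ 8 mod 9. z = 3×9×1 + 7×8×8 ≡ 43 mod 72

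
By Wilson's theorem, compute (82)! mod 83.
By Wilson's theorem, (82)! ≡ -1 ≡ 82 mod 83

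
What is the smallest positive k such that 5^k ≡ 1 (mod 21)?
Powers of 5 mod 21: 5^1≡5, 5^2≡4, 5^3≡20, 5^4≡16, 5^5≡17, 5^6≡1. So the order of 5 is 6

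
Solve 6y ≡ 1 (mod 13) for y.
Since 13 is prime, by Fermat 6^(-1) ≡ 6^{11} ≡ 11 (mod 13). Verify: 6 × 11 = 66 ≡ 1 (mod 13)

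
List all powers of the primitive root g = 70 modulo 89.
70^1, 70^2, ..., 70^{88} mod 89: [70, 5, 83, 25, 59, 36, 28, 2, 51, 10, 77, 50, 29, 72, 56, 4, 13, 20, 65, 11, 58, 55, 23, 8, 26, 40, 41, 22, 27, 21, 46, 16, 52, 80, 82, 44, 54, 42, 3, 32, 15, 71, 75, 88, 19, 84, 6, 64, 30, 53, 61, 87, 38, 79, 12, 39, 60, 17, 33, 85, 76, 69, 24, 78, 31, 34, 66, 81, 63, 49, 48, 67, 62, 68, 43, 73, 37, 9, 7, 45, 35, 47, 86, 57, 74, 18, 14, 1]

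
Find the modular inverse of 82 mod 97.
Since 97 is prime, by Fermat 82^(-1) ≡ 82^{95} ≡ 84 mod 97. Verify: 82 × 84 = 6888 ≡ 1 mod 97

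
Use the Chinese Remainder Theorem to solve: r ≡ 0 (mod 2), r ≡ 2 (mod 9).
M = 2 × 9 = 18. M₁ = 9, y₁ ≡ 1 (mod 2). M₂ = 2, y₂ ≡ 5 (mod 9). r = 0×9×1 + 2×2×5 ≡ 2 (mod 18)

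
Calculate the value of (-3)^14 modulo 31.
By repeated squaring mod 31: (-3)^{1}≡28, (-3)^{2}≡9, (-3)^{4}≡19, (-3)^{8}≡20. Then (-3)^{14} = (-3)^{8+4+2} ≡ 20 × 19 × 9 ≡ 10 mod 31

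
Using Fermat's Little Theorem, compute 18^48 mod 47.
By Fermat: 18^{46} ≡ 1 (mod 47). So 18^{48} = 18^{46} · 18^{2} ≡ 18^{2} ≡ 42 (mod 47)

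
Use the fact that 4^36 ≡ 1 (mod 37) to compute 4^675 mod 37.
By Fermat: 4^{36} ≡ 1 (mod 37). 675 ≡ 27 (mod 36). So 4^{675} ≡ 4^{27} ≡ 36 (mod 37)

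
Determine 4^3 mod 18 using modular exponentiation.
4^{3} = 64 ≡ 10 mod 18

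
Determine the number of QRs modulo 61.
The squaring map on Z_61* is 2-to-1, so there are (60)/2 = 30 QRs.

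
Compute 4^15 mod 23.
By repeated squaring mod 23: 4^{1}≡4, 4^{2}≡16, 4^{4}≡3, 4^{8}≡9. Then 4^{15} = 4^{8+4+2+1} ≡ 9 × 3 × 16 × 4 ≡ 3 mod 23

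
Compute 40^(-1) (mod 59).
Since 59 is prime, by Fermat 40^(-1) ≡ 40^{57} ≡ 31 (mod 59). Verify: 40 × 31 = 1240 ≡ 1 (mod 59)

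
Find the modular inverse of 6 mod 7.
Since 7 is prime, by Fermat 6^(-1) ≡ 6^{5} ≡ 6 (mod 7). Verify: 6 × 6 = 36 ≡ 1 (mod 7)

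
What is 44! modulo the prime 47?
(46)! = (44)! × (45) × (46) ≡ -1 (mod 47). So (44)! ≡ -1 × [(46)(45)]^(-1) ≡ 23 (mod 47)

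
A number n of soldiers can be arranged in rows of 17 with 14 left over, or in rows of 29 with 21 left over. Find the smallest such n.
M = 17 × 29 = 493. M₁ = 29, y₁ ≡ 10 (mod 17). M₂ = 17, y₂ ≡ 12 (mod 29). n = 14×29×10 + 21×17×12 ≡ 456 (mod 493)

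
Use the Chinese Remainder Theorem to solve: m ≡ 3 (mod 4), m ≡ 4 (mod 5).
M = 4 × 5 = 20. M₁ = 5, y₁ ≡ 1 (mod 4). M₂ = 4, y₂ ≡ 4 (mod 5). m = 3×5×1 + 4×4×4 ≡ 19 (mod 20)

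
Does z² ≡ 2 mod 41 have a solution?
By Euler's criterion: 2^{20} ≡ 1 mod 41. Since this equals 1, 2 is a QR.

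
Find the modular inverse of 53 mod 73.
Since 73 is prime, by Fermat 53^(-1) ≡ 53^{71} ≡ 62 mod 73. Verify: 53 × 62 = 3286 ≡ 1 mod 73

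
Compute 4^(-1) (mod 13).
Since 13 is prime, by Fermat 4^(-1) ≡ 4^{11} ≡ 10 (mod 13). Verify: 4 × 10 = 40 ≡ 1 (mod 13)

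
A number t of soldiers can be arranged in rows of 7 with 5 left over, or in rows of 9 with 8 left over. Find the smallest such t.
M = 7 × 9 = 63. M₁ = 9, y₁ ≡ 4 (mod 7). M₂ = 7, y₂ ≡ 4 (mod 9). t = 5×9×4 + 8×7×4 ≡ 26 (mod 63)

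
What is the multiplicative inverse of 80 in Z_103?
Since 103 is prime, by Fermat 80^(-1) ≡ 80^{101} ≡ 94 mod 103. Verify: 80 × 94 = 7520 ≡ 1 mod 103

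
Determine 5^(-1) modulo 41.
Since 41 is prime, by Fermat 5^(-1) ≡ 5^{39} ≡ 33 mod 41. Verify: 5 × 33 = 165 ≡ 1 mod 41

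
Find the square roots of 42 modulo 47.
The square roots of 42 mod 47 are 18 and 29. Verify: 18² = 324 ≡ 42 (mod 47)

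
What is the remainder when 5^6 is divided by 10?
By repeated squaring mod 10: 5^{1}≡5, 5^{2}≡5, 5^{4}≡5. Then 5^{6} = 5^{4+2} ≡ 5 × 5 ≡ 5 mod 10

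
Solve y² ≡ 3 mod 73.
The square roots of 3 mod 73 are 21 and 52. Verify: 21² = 441 ≡ 3 mod 73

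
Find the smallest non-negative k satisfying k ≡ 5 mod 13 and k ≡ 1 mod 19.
M = 13 × 19 = 247. M₁ = 19, y₁ ≡ 11 mod 13. M₂ = 13, y₂ ≡ 3 mod 19. k = 5×19×11 + 1×13×3 ≡ 96 mod 247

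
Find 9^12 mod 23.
By repeated squaring mod 23: 9^{1}≡9, 9^{2}≡12, 9^{4}≡6, 9^{8}≡13. Then 9^{12} = 9^{8+4} ≡ 13 × 6 ≡ 9 mod 23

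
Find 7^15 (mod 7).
By repeated squaring (mod 7): 7^{1}≡0, 7^{2}≡0, 7^{4}≡0, 7^{8}≡0. Then 7^{15} = 7^{8+4+2+1} ≡ 0 × 0 × 0 × 0 ≡ 0 (mod 7)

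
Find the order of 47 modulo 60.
Powers of 47 mod 60: 47^1≡47, 47^2≡49, 47^3≡23, 47^4≡1. Order = 4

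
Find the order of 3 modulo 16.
Powers of 3 mod 16: 3^1≡3, 3^2≡9, 3^3≡11, 3^4≡1. ord_16(3) = 4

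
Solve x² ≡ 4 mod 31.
The square roots of 4 mod 31 are 2 and 29. Verify: 2² = 4 ≡ 4 mod 31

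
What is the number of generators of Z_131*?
There are φ(131-1) = φ(130) = 48 primitive roots modulo 131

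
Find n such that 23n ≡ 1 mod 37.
Since 37 is prime, by Fermat 23^(-1) ≡ 23^{35} ≡ 29 mod 37. Verify: 23 × 29 = 667 ≡ 1 mod 37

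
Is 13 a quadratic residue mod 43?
By Euler's criterion: 13^{21} ≡ 1 (mod 43). Since this equals 1, 13 is a QR.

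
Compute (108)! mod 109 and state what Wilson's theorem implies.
(108)! mod 109 = 108. Since this equals -1 (mod 109), Wilson confirms 109 is prime.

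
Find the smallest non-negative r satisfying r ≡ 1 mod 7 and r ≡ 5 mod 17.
M = 7 × 17 = 119. M₁ = 17, y₁ ≡ 5 mod 7. M₂ = 7, y₂ ≡ 5 mod 17. r = 1×17×5 + 5×7×5 ≡ 22 mod 119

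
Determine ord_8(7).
Powers of 7 mod 8: 7^1≡7, 7^2≡1. ord_8(7) = 2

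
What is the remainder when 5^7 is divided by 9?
By repeated squaring (mod 9): 5^{1}≡5, 5^{2}≡7, 5^{4}≡4. Then 5^{7} = 5^{4+2+1} ≡ 4 × 7 × 5 ≡ 5 (mod 9)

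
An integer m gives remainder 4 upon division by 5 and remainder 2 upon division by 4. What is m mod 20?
M = 5 × 4 = 20. M₁ = 4, y₁ ≡ 4 mod 5. M₂ = 5, y₂ ≡ 1 mod 4. m = 4×4×4 + 2×5×1 ≡ 14 mod 20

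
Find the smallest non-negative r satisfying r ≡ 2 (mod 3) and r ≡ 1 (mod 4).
M = 3 × 4 = 12. M₁ = 4, y₁ ≡ 1 (mod 3). M₂ = 3, y₂ ≡ 3 (mod 4). r = 2×4×1 + 1×3×3 ≡ 5 (mod 12)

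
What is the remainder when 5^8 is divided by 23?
By repeated squaring mod 23: 5^{1}≡5, 5^{2}≡2, 5^{4}≡4, 5^{8}≡16. So 5^{8} ≡ 16 mod 23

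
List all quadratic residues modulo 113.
Quadratic residues modulo 113: {1, 2, 4, 7, 8, 9, 11, 13, 14, 15, 16, 18, 22, 25, 26, 28, 30, 31, 32, 36, 41, 44, 49, 50, 51, 52, 53, 56, 57, 60, 61, 62, 63, 64, 69, 72, 77, 81, 82, 83, 85, 87, 88, 91, 95, 97, 98, 99, 100, 102, 104, 105, 106, 109, 111, 112}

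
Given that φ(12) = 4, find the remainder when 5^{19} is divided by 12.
By Euler: 5^{4} ≡ 1 (mod 12) since gcd(5, 12) = 1. 19 = 4×4 + 3. So 5^{19} ≡ 5^{3} ≡ 5 (mod 12)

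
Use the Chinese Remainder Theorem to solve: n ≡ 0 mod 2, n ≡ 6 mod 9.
M = 2 × 9 = 18. M₁ = 9, y₁ ≡ 1 mod 2. M₂ = 2, y₂ ≡ 5 mod 9. n = 0×9×1 + 6×2×5 ≡ 6 mod 18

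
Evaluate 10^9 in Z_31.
By repeated squaring mod 31: 10^{1}≡10, 10^{2}≡7, 10^{4}≡18, 10^{8}≡14. Then 10^{9} = 10^{8+1} ≡ 14 × 10 ≡ 16 mod 31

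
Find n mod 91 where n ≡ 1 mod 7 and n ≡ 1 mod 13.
M = 7 × 13 = 91. M₁ = 13, y₁ ≡ 6 mod 7. M₂ = 7, y₂ ≡ 2 mod 13. n = 1×13×6 + 1×7×2 ≡ 1 mod 91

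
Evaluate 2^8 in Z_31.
By repeated squaring (mod 31): 2^{1}≡2, 2^{2}≡4, 2^{4}≡16, 2^{8}≡8. So 2^{8} ≡ 8 (mod 31)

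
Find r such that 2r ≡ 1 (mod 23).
Since 23 is prime, by Fermat 2^(-1) ≡ 2^{21} ≡ 12 (mod 23). Verify: 2 × 12 = 24 ≡ 1 (mod 23)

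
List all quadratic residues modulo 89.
Squares in Z_89*: {1, 2, 4, 5, 8, 9, 10, 11, 16, 17, 18, 20, 21, 22, 25, 32, 34, 36, 39, 40, 42, 44, 45, 47, 49, 50, 53, 55, 57, 64, 67, 68, 69, 71, 72, 73, 78, 79, 80, 81, 84, 85, 87, 88}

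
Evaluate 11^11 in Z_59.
By repeated squaring (mod 59): 11^{1}≡11, 11^{2}≡3, 11^{4}≡9, 11^{8}≡22. Then 11^{11} = 11^{8+2+1} ≡ 22 × 3 × 11 ≡ 18 (mod 59)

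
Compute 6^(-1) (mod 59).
Since 59 is prime, by Fermat 6^(-1) ≡ 6^{57} ≡ 10 (mod 59). Verify: 6 × 10 = 60 ≡ 1 (mod 59)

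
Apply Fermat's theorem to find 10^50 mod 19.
By Fermat: 10^{18} ≡ 1 mod 19. 50 = 2×18 + 14. So 10^{50} ≡ 10^{14} ≡ 16 mod 19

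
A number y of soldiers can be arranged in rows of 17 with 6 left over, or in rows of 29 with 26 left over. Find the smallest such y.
M = 17 × 29 = 493. M₁ = 29, y₁ ≡ 10 mod 17. M₂ = 17, y₂ ≡ 12 mod 29. y = 6×29×10 + 26×17×12 ≡ 142 mod 493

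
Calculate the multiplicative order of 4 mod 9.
Powers of 4 mod 9: 4^1≡4, 4^2≡7, 4^3≡1. So the order of 4 is 3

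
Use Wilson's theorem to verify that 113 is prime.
(112)! mod 113 = 112. Since this equals -1 (mod 113), Wilson confirms 113 is prime.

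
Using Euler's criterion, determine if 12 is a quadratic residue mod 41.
By Euler's criterion: 12^{20} ≡ 40 mod 41. Since this equals -1 (≡ 40), 12 is not a QR.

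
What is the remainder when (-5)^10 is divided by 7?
Using Fermat: (-5)^{6} ≡ 1 (mod 7). 10 ≡ 4 (mod 6). So (-5)^{10} ≡ (-5)^{4} ≡ 2 (mod 7)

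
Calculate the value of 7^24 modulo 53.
By repeated squaring (mod 53): 7^{1}≡7, 7^{2}≡49, 7^{4}≡16, 7^{8}≡44, 7^{16}≡28. Then 7^{24} = 7^{16+8} ≡ 28 × 44 ≡ 13 (mod 53)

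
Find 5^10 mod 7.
Using Fermat: 5^{6} ≡ 1 mod 7. 10 ≡ 4 mod 6. So 5^{10} ≡ 5^{4} ≡ 2 mod 7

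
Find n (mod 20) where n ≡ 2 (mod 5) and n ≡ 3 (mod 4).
M = 5 × 4 = 20. M₁ = 4, y₁ ≡ 4 (mod 5). M₂ = 5, y₂ ≡ 1 (mod 4). n = 2×4×4 + 3×5×1 ≡ 7 (mod 20)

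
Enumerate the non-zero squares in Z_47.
Quadratic residues modulo 47: {1, 2, 3, 4, 6, 7, 8, 9, 12, 14, 16, 17, 18, 21, 24, 25, 27, 28, 32, 34, 36, 37, 42}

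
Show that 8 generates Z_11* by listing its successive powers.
8^1, 8^2, ..., 8^{10} mod 11: [8, 9, 6, 4, 10, 3, 2, 5, 7, 1]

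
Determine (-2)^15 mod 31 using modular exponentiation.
By repeated squaring mod 31: (-2)^{1}≡29, (-2)^{2}≡4, (-2)^{4}≡16, (-2)^{8}≡8. Then (-2)^{15} = (-2)^{8+4+2+1} ≡ 8 × 16 × 4 × 29 ≡ 30 mod 31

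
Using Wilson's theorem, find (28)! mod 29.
By Wilson's theorem, (28)! ≡ -1 ≡ 28 mod 29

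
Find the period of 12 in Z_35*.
Powers of 12 mod 35: 12^1≡12, 12^2≡4, 12^3≡13, 12^4≡16, 12^5≡17, 12^6≡29, 12^7≡33, 12^8≡11, 12^9≡27, 12^10≡9, 12^11≡3, 12^12≡1. So the order of 12 is 12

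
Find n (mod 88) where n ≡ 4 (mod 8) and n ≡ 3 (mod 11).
M = 8 × 11 = 88. M₁ = 11, y₁ ≡ 3 (mod 8). M₂ = 8, y₂ ≡ 7 (mod 11). n = 4×11×3 + 3×8×7 ≡ 36 (mod 88)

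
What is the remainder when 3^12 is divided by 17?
By repeated squaring mod 17: 3^{1}≡3, 3^{2}≡9, 3^{4}≡13, 3^{8}≡16. Then 3^{12} = 3^{8+4} ≡ 16 × 13 ≡ 4 mod 17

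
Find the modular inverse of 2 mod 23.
Since 23 is prime, by Fermat 2^(-1) ≡ 2^{21} ≡ 12 mod 23. Verify: 2 × 12 = 24 ≡ 1 mod 23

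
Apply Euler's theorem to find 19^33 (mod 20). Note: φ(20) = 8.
By Euler: 19^{8} ≡ 1 (mod 20) since gcd(19, 20) = 1. 33 = 4×8 + 1. So 19^{33} ≡ 19^{1} ≡ 19 (mod 20)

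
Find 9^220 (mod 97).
Using Fermat: 9^{96} ≡ 1 (mod 97). 220 ≡ 28 (mod 96). So 9^{220} ≡ 9^{28} ≡ 62 (mod 97)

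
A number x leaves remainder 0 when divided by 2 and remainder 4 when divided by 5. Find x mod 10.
M = 2 × 5 = 10. M₁ = 5, y₁ ≡ 1 mod 2. M₂ = 2, y₂ ≡ 3 mod 5. x = 0×5×1 + 4×2×3 ≡ 4 mod 10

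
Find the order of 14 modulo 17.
Powers of 14 mod 17: 14^1≡14, 14^2≡9, 14^3≡7, 14^4≡13, 14^5≡12, 14^6≡15, 14^7≡6, 14^8≡16, 14^9≡3, 14^10≡8, 14^11≡10, 14^12≡4, 14^13≡5, 14^14≡2, 14^15≡11, 14^16≡1. ord_17(14) = 16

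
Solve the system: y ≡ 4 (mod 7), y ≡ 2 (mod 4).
M = 7 × 4 = 28. M₁ = 4, y₁ ≡ 2 (mod 7). M₂ = 7, y₂ ≡ 3 (mod 4). y = 4×4×2 + 2×7×3 ≡ 18 (mod 28)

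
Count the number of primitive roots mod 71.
There are φ(71-1) = φ(70) = 24 primitive roots modulo 71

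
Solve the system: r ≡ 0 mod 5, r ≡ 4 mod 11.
M = 5 × 11 = 55. M₁ = 11, y₁ ≡ 1 mod 5. M₂ = 5, y₂ ≡ 9 mod 11. r = 0×11×1 + 4×5×9 ≡ 15 mod 55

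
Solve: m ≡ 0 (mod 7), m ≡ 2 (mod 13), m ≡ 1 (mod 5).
M = 7 × 13 × 5 = 455. M₁ = 65, y₁ ≡ 4 (mod 7). M₂ = 35, y₂ ≡ 3 (mod 13). M₃ = 91, y₃ ≡ 1 (mod 5). m = 0×65×4 + 2×35×3 + 1×91×1 ≡ 301 (mod 455)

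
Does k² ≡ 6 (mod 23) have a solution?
By Euler's criterion: 6^{11} ≡ 1 (mod 23). Since this equals 1, 6 is a QR.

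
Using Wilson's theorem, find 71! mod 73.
(72)! = (71)! × (72) ≡ -1 mod 73. So (71)! ≡ -1 × (72)^(-1) ≡ (-1)×(-1) = 1 mod 73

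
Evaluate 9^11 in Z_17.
By repeated squaring (mod 17): 9^{1}≡9, 9^{2}≡13, 9^{4}≡16, 9^{8}≡1. Then 9^{11} = 9^{8+2+1} ≡ 1 × 13 × 9 ≡ 15 (mod 17)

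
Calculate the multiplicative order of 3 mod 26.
Powers of 3 mod 26: 3^1≡3, 3^2≡9, 3^3≡1. So the order of 3 is 3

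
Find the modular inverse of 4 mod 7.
Since 7 is prime, by Fermat 4^(-1) ≡ 4^{5} ≡ 2 (mod 7). Verify: 4 × 2 = 8 ≡ 1 (mod 7)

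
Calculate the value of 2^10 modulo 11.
Using Fermat: 2^{10} ≡ 1 mod 11. 10 ≡ 0 mod 10. So 2^{10} ≡ 2^{0} ≡ 1 mod 11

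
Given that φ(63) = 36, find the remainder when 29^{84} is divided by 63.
By Euler: 29^{36} ≡ 1 (mod 63) since gcd(29, 63) = 1. 84 = 2×36 + 12. So 29^{84} ≡ 29^{12} ≡ 1 (mod 63)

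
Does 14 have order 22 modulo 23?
ord_23(14) divides 22. For each prime q|22: 14^{11}≡22, 14^{2}≡12, none ≡ 1. So 14 has order 22 and is a primitive root mod 23.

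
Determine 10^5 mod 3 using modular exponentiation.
Using Fermat: 10^{2} ≡ 1 mod 3. 5 ≡ 1 mod 2. So 10^{5} ≡ 10^{1} ≡ 1 mod 3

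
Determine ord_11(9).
Powers of 9 mod 11: 9^1≡9, 9^2≡4, 9^3≡3, 9^4≡5, 9^5≡1. Order = 5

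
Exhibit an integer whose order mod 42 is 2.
13 has order 2 mod 42 since 13^{2} ≡ 1 mod 42 and no smaller power works.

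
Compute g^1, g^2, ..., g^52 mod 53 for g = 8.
8^1, 8^2, ..., 8^{52} mod 53: [8, 11, 35, 15, 14, 6, 48, 13, 51, 37, 31, 36, 23, 25, 41, 10, 27, 4, 32, 44, 34, 7, 3, 24, 33, 52, 45, 42, 18, 38, 39, 47, 5, 40, 2, 16, 22, 17, 30, 28, 12, 43, 26, 49, 21, 9, 19, 46, 50, 29, 20, 1]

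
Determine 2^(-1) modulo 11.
Since 11 is prime, by Fermat 2^(-1) ≡ 2^{9} ≡ 6 (mod 11). Verify: 2 × 6 = 12 ≡ 1 (mod 11)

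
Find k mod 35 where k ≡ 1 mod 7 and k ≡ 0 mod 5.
M = 7 × 5 = 35. M₁ = 5, y₁ ≡ 3 mod 7. M₂ = 7, y₂ ≡ 3 mod 5. k = 1×5×3 + 0×7×3 ≡ 15 mod 35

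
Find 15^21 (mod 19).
Using Fermat: 15^{18} ≡ 1 (mod 19). 21 ≡ 3 (mod 18). So 15^{21} ≡ 15^{3} ≡ 12 (mod 19)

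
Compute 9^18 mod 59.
By repeated squaring mod 59: 9^{1}≡9, 9^{2}≡22, 9^{4}≡12, 9^{8}≡26, 9^{16}≡27. Then 9^{18} = 9^{16+2} ≡ 27 × 22 ≡ 4 mod 59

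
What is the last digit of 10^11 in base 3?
Using Fermat: 10^{2} ≡ 1 mod 3. 11 ≡ 1 mod 2. So 10^{11} ≡ 10^{1} ≡ 1 mod 3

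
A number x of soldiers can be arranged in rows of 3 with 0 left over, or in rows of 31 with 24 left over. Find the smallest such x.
M = 3 × 31 = 93. M₁ = 31, y₁ ≡ 1 mod 3. M₂ = 3, y₂ ≡ 21 mod 31. x = 0×31×1 + 24×3×21 ≡ 24 mod 93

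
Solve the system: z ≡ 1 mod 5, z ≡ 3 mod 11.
M = 5 × 11 = 55. M₁ = 11, y₁ ≡ 1 mod 5. M₂ = 5, y₂ ≡ 9 mod 11. z = 1×11×1 + 3×5×9 ≡ 36 mod 55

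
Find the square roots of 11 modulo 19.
The square roots of 11 mod 19 are 7 and 12. Verify: 7² = 49 ≡ 11 (mod 19)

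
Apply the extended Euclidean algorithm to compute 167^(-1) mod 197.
Extended GCD: 167(-46) + 197(39) = 1. So 167^(-1) ≡ -46 ≡ 151 (mod 197). Verify: 167 × 151 = 25217 ≡ 1 (mod 197)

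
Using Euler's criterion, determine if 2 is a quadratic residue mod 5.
By Euler's criterion: 2^{2} ≡ 4 (mod 5). Since this equals -1 (≡ 4), 2 is not a QR.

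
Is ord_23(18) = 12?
Powers of 18 mod 23: 18^1≡18, 18^2≡2, 18^3≡13, 18^4≡4, 18^5≡3, 18^6≡8, 18^7≡6, 18^8≡16, 18^9≡12, 18^10≡9, 18^11≡1. Already 18^11≡1, so the order is 11 < 12. No, the actual order is 11.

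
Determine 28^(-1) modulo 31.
Since 31 is prime, by Fermat 28^(-1) ≡ 28^{29} ≡ 10 mod 31. Verify: 28 × 10 = 280 ≡ 1 mod 31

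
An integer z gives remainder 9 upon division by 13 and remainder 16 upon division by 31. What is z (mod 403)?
M = 13 × 31 = 403. M₁ = 31, y₁ ≡ 8 (mod 13). M₂ = 13, y₂ ≡ 12 (mod 31). z = 9×31×8 + 16×13×12 ≡ 295 (mod 403)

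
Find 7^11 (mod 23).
By repeated squaring (mod 23): 7^{1}≡7, 7^{2}≡3, 7^{4}≡9, 7^{8}≡12. Then 7^{11} = 7^{8+2+1} ≡ 12 × 3 × 7 ≡ 22 (mod 23)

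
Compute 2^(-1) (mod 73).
Since 73 is prime, by Fermat 2^(-1) ≡ 2^{71} ≡ 37 (mod 73). Verify: 2 × 37 = 74 ≡ 1 (mod 73)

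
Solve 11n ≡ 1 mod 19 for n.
Since 19 is prime, by Fermat 11^(-1) ≡ 11^{17} ≡ 7 mod 19. Verify: 11 × 7 = 77 ≡ 1 mod 19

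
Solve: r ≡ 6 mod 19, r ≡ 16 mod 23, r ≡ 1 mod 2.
M = 19 × 23 × 2 = 874. M₁ = 46, y₁ ≡ 12 mod 19. M₂ = 38, y₂ ≡ 20 mod 23. M₃ = 437, y₃ ≡ 1 mod 2. r = 6×46×12 + 16×38×20 + 1×437×1 ≡ 177 mod 874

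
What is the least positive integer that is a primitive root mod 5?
g = 2. Powers: [2, 4, 3, 1] generates all 4 non-zero residues.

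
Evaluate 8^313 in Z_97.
Using Fermat: 8^{96} ≡ 1 mod 97. 313 ≡ 25 mod 96. So 8^{313} ≡ 8^{25} ≡ 89 mod 97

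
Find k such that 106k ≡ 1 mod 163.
Since 163 is prime, by Fermat 106^(-1) ≡ 106^{161} ≡ 20 mod 163. Verify: 106 × 20 = 2120 ≡ 1 mod 163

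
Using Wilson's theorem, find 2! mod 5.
(4)! = (2)! × (3) × (4) ≡ -1 (mod 5). So (2)! ≡ -1 × [(4)(3)]^(-1) ≡ 2 (mod 5)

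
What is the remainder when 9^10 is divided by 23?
By repeated squaring mod 23: 9^{1}≡9, 9^{2}≡12, 9^{4}≡6, 9^{8}≡13. Then 9^{10} = 9^{8+2} ≡ 13 × 12 ≡ 18 mod 23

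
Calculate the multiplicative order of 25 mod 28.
Powers of 25 mod 28: 25^1≡25, 25^2≡9, 25^3≡1. Order = 3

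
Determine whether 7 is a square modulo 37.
By Euler's criterion: 7^{18} ≡ 1 (mod 37). Since this equals 1, 7 is a QR.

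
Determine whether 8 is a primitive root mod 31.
8^{5} ≡ 1 mod 31 and 5 < 30, so ord_31(8) = 5 ≠ 30 and 8 is not a primitive root.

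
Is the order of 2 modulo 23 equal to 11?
Powers of 2 mod 23: 2^1≡2, 2^2≡4, 2^3≡8, 2^4≡16, 2^5≡9, 2^6≡18, 2^7≡13, 2^8≡3, 2^9≡6, 2^10≡12, 2^11≡1. First k with 2^k≡1 is k=11. Yes, ord_23(2) = 11.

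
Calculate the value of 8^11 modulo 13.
By repeated squaring mod 13: 8^{1}≡8, 8^{2}≡12, 8^{4}≡1, 8^{8}≡1. Then 8^{11} = 8^{8+2+1} ≡ 1 × 12 × 8 ≡ 5 mod 13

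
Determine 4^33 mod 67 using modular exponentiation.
By repeated squaring (mod 67): 4^{1}≡4, 4^{2}≡16, 4^{4}≡55, 4^{8}≡10, 4^{16}≡33, 4^{32}≡17. Then 4^{33} = 4^{32+1} ≡ 17 × 4 ≡ 1 (mod 67)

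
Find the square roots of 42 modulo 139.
The square roots of 42 mod 139 are 96 and 43. Verify: 96² = 9216 ≡ 42 (mod 139)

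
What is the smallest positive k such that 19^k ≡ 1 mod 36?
Powers of 19 mod 36: 19^1≡19, 19^2≡1. So the order of 19 is 2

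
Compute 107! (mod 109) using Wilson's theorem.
(108)! = (107)! × (108) ≡ -1 (mod 109). So (107)! ≡ -1 × (108)^(-1) ≡ (-1)×(-1) = 1 (mod 109)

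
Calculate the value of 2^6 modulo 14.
By repeated squaring (mod 14): 2^{1}≡2, 2^{2}≡4, 2^{4}≡2. Then 2^{6} = 2^{4+2} ≡ 2 × 4 ≡ 8 (mod 14)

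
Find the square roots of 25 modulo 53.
The square roots of 25 mod 53 are 5 and 48. Verify: 5² = 25 ≡ 25 mod 53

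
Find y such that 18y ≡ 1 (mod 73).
Since 73 is prime, by Fermat 18^(-1) ≡ 18^{71} ≡ 69 (mod 73). Verify: 18 × 69 = 1242 ≡ 1 (mod 73)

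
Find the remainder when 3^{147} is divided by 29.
By Fermat: 3^{28} ≡ 1 (mod 29). 147 = 5×28 + 7. So 3^{147} ≡ 3^{7} ≡ 12 (mod 29)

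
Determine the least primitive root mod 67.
g = 2. For each prime q|66: 2^{33}≡66, 2^{22}≡37, 2^{6}≡64, none ≡ 1, so ord_67(2) = 66 and 2 is a primitive root.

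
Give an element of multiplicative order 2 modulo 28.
15 has order 2 mod 28 since 15^{2} ≡ 1 (mod 28) and no smaller power works.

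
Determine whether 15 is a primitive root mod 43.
15^{21} ≡ 1 (mod 43) and 21 < 42, so ord_43(15) = 21 ≠ 42 and 15 is not a primitive root.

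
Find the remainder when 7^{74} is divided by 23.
By Fermat: 7^{22} ≡ 1 (mod 23). 74 = 3×22 + 8. So 7^{74} ≡ 7^{8} ≡ 12 (mod 23)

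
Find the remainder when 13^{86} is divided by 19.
By Fermat: 13^{18} ≡ 1 (mod 19). 86 = 4×18 + 14. So 13^{86} ≡ 13^{14} ≡ 5 (mod 19)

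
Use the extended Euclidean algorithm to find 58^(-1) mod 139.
Extended GCD: 58(12) + 139(-5) = 1. So 58^(-1) ≡ 12 (mod 139). Verify: 58 × 12 = 696 ≡ 1 (mod 139)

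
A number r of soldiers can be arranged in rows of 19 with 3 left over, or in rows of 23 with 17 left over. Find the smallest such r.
M = 19 × 23 = 437. M₁ = 23, y₁ ≡ 5 (mod 19). M₂ = 19, y₂ ≡ 17 (mod 23). r = 3×23×5 + 17×19×17 ≡ 155 (mod 437)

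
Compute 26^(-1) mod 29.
Since 29 is prime, by Fermat 26^(-1) ≡ 26^{27} ≡ 19 mod 29. Verify: 26 × 19 = 494 ≡ 1 mod 29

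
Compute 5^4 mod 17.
5^{4} = 625 ≡ 13 (mod 17)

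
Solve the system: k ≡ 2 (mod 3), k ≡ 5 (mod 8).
M = 3 × 8 = 24. M₁ = 8, y₁ ≡ 2 (mod 3). M₂ = 3, y₂ ≡ 3 (mod 8). k = 2×8×2 + 5×3×3 ≡ 5 (mod 24)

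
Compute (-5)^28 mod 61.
By repeated squaring (mod 61): (-5)^{1}≡56, (-5)^{2}≡25, (-5)^{4}≡15, (-5)^{8}≡42, (-5)^{16}≡56. Then (-5)^{28} = (-5)^{16+8+4} ≡ 56 × 42 × 15 ≡ 22 (mod 61)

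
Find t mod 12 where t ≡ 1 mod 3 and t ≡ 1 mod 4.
M = 3 × 4 = 12. M₁ = 4, y₁ ≡ 1 mod 3. M₂ = 3, y₂ ≡ 3 mod 4. t = 1×4×1 + 1×3×3 ≡ 1 mod 12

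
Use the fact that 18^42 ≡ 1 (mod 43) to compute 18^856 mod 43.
By Fermat: 18^{42} ≡ 1 (mod 43). 856 ≡ 16 (mod 42). So 18^{856} ≡ 18^{16} ≡ 9 (mod 43)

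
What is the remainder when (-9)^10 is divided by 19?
By repeated squaring (mod 19): (-9)^{1}≡10, (-9)^{2}≡5, (-9)^{4}≡6, (-9)^{8}≡17. Then (-9)^{10} = (-9)^{8+2} ≡ 17 × 5 ≡ 9 (mod 19)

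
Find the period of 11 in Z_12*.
Powers of 11 mod 12: 11^1≡11, 11^2≡1. So the order of 11 is 2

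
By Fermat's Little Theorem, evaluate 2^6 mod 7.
By Fermat's Little Theorem, 2^{6} ≡ 1 (mod 7) since 7 is prime and gcd(2, 7) = 1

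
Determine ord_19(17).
Powers of 17 mod 19: 17^1≡17, 17^2≡4, 17^3≡11, 17^4≡16, 17^5≡6, 17^6≡7, 17^7≡5, 17^8≡9, 17^9≡1. Order = 9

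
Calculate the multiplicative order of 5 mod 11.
Powers of 5 mod 11: 5^1≡5, 5^2≡3, 5^3≡4, 5^4≡9, 5^5≡1. So the order of 5 is 5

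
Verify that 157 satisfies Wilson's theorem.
(156)! mod 157 = 156. Since this equals -1 (mod 157), Wilson confirms 157 is prime.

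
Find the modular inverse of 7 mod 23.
Since 23 is prime, by Fermat 7^(-1) ≡ 7^{21} ≡ 10 mod 23. Verify: 7 × 10 = 70 ≡ 1 mod 23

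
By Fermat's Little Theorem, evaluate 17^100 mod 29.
By Fermat: 17^{28} ≡ 1 mod 29. 100 = 3×28 + 16. So 17^{100} ≡ 17^{16} ≡ 1 mod 29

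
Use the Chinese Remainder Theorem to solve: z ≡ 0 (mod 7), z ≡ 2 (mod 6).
M = 7 × 6 = 42. M₁ = 6, y₁ ≡ 6 (mod 7). M₂ = 7, y₂ ≡ 1 (mod 6). z = 0×6×6 + 2×7×1 ≡ 14 (mod 42)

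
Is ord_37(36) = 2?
Powers of 36 mod 37: 36^1≡36, 36^2≡1. First k with 36^k≡1 is k=2. Yes, ord_37(36) = 2.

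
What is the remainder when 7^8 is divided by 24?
By repeated squaring (mod 24): 7^{1}≡7, 7^{2}≡1, 7^{4}≡1, 7^{8}≡1. So 7^{8} ≡ 1 (mod 24)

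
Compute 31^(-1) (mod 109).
Since 109 is prime, by Fermat 31^(-1) ≡ 31^{107} ≡ 102 (mod 109). Verify: 31 × 102 = 3162 ≡ 1 (mod 109)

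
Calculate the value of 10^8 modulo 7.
Using Fermat: 10^{6} ≡ 1 (mod 7). 8 ≡ 2 (mod 6). So 10^{8} ≡ 10^{2} ≡ 2 (mod 7)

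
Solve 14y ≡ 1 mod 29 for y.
Since 29 is prime, by Fermat 14^(-1) ≡ 14^{27} ≡ 27 mod 29. Verify: 14 × 27 = 378 ≡ 1 mod 29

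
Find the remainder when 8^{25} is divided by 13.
By Fermat: 8^{12} ≡ 1 mod 13. 25 = 2×12 + 1. So 8^{25} ≡ 8^{1} ≡ 8 mod 13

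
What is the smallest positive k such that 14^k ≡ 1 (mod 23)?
Powers of 14 mod 23: 14^1≡14, 14^2≡12, 14^3≡7, 14^4≡6, 14^5≡15, 14^6≡3, 14^7≡19, 14^8≡13, 14^9≡21, 14^10≡18, 14^11≡22, 14^12≡9, 14^13≡11, 14^14≡16, 14^15≡17, 14^16≡8, 14^17≡20, 14^18≡4, 14^19≡10, 14^20≡2, 14^21≡5, 14^22≡1. Order = 22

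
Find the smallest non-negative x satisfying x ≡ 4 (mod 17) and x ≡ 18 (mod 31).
M = 17 × 31 = 527. M₁ = 31, y₁ ≡ 11 (mod 17). M₂ = 17, y₂ ≡ 11 (mod 31). x = 4×31×11 + 18×17×11 ≡ 514 (mod 527)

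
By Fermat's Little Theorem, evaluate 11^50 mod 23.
By Fermat: 11^{22} ≡ 1 (mod 23). 50 = 2×22 + 6. So 11^{50} ≡ 11^{6} ≡ 9 (mod 23)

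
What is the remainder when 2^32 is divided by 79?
By repeated squaring (mod 79): 2^{1}≡2, 2^{2}≡4, 2^{4}≡16, 2^{8}≡19, 2^{16}≡45, 2^{32}≡50. So 2^{32} ≡ 50 (mod 79)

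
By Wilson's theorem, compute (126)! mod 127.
By Wilson's theorem, (126)! ≡ -1 ≡ 126 mod 127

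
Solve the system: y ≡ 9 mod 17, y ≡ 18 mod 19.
M = 17 × 19 = 323. M₁ = 19, y₁ ≡ 9 mod 17. M₂ = 17, y₂ ≡ 9 mod 19. y = 9×19×9 + 18×17×9 ≡ 94 mod 323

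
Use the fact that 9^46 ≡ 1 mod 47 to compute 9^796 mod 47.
By Fermat: 9^{46} ≡ 1 mod 47. 796 ≡ 14 mod 46. So 9^{796} ≡ 9^{14} ≡ 8 mod 47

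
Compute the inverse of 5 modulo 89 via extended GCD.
Extended GCD: 5(18) + 89(-1) = 1. So 5^(-1) ≡ 18 (mod 89). Verify: 5 × 18 = 90 ≡ 1 (mod 89)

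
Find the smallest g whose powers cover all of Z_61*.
g = 2. Powers: [2, 4, 8, 16, 32, 3, 6, 12, 24, 48, ...] generates all 60 non-zero residues.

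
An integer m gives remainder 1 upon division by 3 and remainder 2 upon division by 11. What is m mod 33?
M = 3 × 11 = 33. M₁ = 11, y₁ ≡ 2 mod 3. M₂ = 3, y₂ ≡ 4 mod 11. m = 1×11×2 + 2×3×4 ≡ 13 mod 33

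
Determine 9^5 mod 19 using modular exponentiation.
By repeated squaring (mod 19): 9^{1}≡9, 9^{2}≡5, 9^{4}≡6. Then 9^{5} = 9^{4+1} ≡ 6 × 9 ≡ 16 (mod 19)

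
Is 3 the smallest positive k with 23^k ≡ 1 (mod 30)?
Powers of 23 mod 30: 23^1≡23, 23^2≡19, 23^3≡17, 23^4≡1. 23^3≡17≢1, so ord ≠ 3. No, the actual order is 4.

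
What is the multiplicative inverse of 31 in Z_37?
Since 37 is prime, by Fermat 31^(-1) ≡ 31^{35} ≡ 6 (mod 37). Verify: 31 × 6 = 186 ≡ 1 (mod 37)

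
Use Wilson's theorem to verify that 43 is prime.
(42)! mod 43 = 42. Since this equals -1 (mod 43), Wilson confirms 43 is prime.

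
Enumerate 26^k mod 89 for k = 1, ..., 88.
26^1, 26^2, ..., 26^{88} mod 89: [26, 53, 43, 50, 54, 69, 14, 8, 30, 68, 77, 44, 76, 18, 23, 64, 62, 10, 82, 85, 74, 55, 6, 67, 51, 80, 33, 57, 58, 84, 48, 2, 52, 17, 86, 11, 19, 49, 28, 16, 60, 47, 65, 88, 63, 36, 46, 39, 35, 20, 75, 81, 59, 21, 12, 45, 13, 71, 66, 25, 27, 79, 7, 4, 15, 34, 83, 22, 38, 9, 56, 32, 31, 5, 41, 87, 37, 72, 3, 78, 70, 40, 61, 73, 29, 42, 24, 1]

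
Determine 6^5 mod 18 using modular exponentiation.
By repeated squaring mod 18: 6^{1}≡6, 6^{2}≡0, 6^{4}≡0. Then 6^{5} = 6^{4+1} ≡ 0 × 6 ≡ 0 mod 18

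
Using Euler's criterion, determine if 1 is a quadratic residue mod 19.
By Euler's criterion: 1^{9} ≡ 1 (mod 19). Since this equals 1, 1 is a QR.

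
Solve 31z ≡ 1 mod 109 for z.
Since 109 is prime, by Fermat 31^(-1) ≡ 31^{107} ≡ 102 mod 109. Verify: 31 × 102 = 3162 ≡ 1 mod 109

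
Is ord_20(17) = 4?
Powers of 17 mod 20: 17^1≡17, 17^2≡9, 17^3≡13, 17^4≡1. First k with 17^k≡1 is k=4. Yes, ord_20(17) = 4.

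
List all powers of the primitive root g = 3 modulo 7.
3^1, 3^2, ..., 3^{6} mod 7: [3, 2, 6, 4, 5, 1]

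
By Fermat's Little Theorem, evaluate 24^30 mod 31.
By Fermat's Little Theorem, 24^{30} ≡ 1 (mod 31) since 31 is prime and gcd(24, 31) = 1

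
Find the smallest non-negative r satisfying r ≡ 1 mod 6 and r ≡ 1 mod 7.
M = 6 × 7 = 42. M₁ = 7, y₁ ≡ 1 mod 6. M₂ = 6, y₂ ≡ 6 mod 7. r = 1×7×1 + 1×6×6 ≡ 1 mod 42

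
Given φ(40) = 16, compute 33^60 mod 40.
By Euler: 33^{16} ≡ 1 (mod 40) since gcd(33, 40) = 1. 60 = 3×16 + 12. So 33^{60} ≡ 33^{12} ≡ 1 (mod 40)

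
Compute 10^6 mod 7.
Using Fermat: 10^{6} ≡ 1 (mod 7). 6 ≡ 0 (mod 6). So 10^{6} ≡ 10^{0} ≡ 1 (mod 7)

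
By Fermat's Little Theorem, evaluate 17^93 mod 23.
By Fermat: 17^{22} ≡ 1 (mod 23). 93 = 4×22 + 5. So 17^{93} ≡ 17^{5} ≡ 21 (mod 23)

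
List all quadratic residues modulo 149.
Squares in Z_149*: {1, 4, 5, 6, 7, 9, 16, 17, 19, 20, 22, 24, 25, 26, 28, 29, 30, 31, 33, 35, 36, 37, 39, 42, 45, 46, 47, 49, 53, 54, 61, 63, 64, 67, 68, 69, 73, 76, 80, 81, 82, 85, 86, 88, 95, 96, 100, 102, 103, 104, 107, 110, 112, 113, 114, 116, 118, 119, 120, 121, 123, 124, 125, 127, 129, 130, 132, 133, 140, 142, 143, 144, 145, 148}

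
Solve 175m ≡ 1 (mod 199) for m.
Since 199 is prime, by Fermat 175^(-1) ≡ 175^{197} ≡ 58 (mod 199). Verify: 175 × 58 = 10150 ≡ 1 (mod 199)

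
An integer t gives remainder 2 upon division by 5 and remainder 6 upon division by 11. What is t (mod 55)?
M = 5 × 11 = 55. M₁ = 11, y₁ ≡ 1 (mod 5). M₂ = 5, y₂ ≡ 9 (mod 11). t = 2×11×1 + 6×5×9 ≡ 17 (mod 55)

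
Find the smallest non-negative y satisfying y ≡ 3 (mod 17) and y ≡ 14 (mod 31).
M = 17 × 31 = 527. M₁ = 31, y₁ ≡ 11 (mod 17). M₂ = 17, y₂ ≡ 11 (mod 31). y = 3×31×11 + 14×17×11 ≡ 479 (mod 527)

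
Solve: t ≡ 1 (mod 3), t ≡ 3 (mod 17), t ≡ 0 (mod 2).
M = 3 × 17 × 2 = 102. M₁ = 34, y₁ ≡ 1 (mod 3). M₂ = 6, y₂ ≡ 3 (mod 17). M₃ = 51, y₃ ≡ 1 (mod 2). t = 1×34×1 + 3×6×3 + 0×51×1 ≡ 88 (mod 102)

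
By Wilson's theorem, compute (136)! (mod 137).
By Wilson's theorem, (136)! ≡ -1 ≡ 136 (mod 137)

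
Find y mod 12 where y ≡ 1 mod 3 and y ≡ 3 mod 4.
M = 3 × 4 = 12. M₁ = 4, y₁ ≡ 1 mod 3. M₂ = 3, y₂ ≡ 3 mod 4. y = 1×4×1 + 3×3×3 ≡ 7 mod 12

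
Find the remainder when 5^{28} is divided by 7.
By Fermat: 5^{6} ≡ 1 (mod 7). 28 = 4×6 + 4. So 5^{28} ≡ 5^{4} ≡ 2 (mod 7)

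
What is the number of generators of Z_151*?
There are φ(151-1) = φ(150) = 40 primitive roots modulo 151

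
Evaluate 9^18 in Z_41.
By repeated squaring mod 41: 9^{1}≡9, 9^{2}≡40, 9^{4}≡1, 9^{8}≡1, 9^{16}≡1. Then 9^{18} = 9^{16+2} ≡ 1 × 40 ≡ 40 mod 41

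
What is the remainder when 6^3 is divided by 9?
6^{3} = 216 ≡ 0 (mod 9)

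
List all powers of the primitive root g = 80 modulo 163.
80^1, 80^2, ..., 80^{162} mod 163: [80, 43, 17, 56, 79, 126, 137, 39, 23, 47, 11, 65, 147, 24, 127, 54, 82, 40, 103, 90, 28, 121, 63, 150, 101, 93, 105, 87, 114, 155, 12, 145, 27, 41, 20, 133, 45, 14, 142, 113, 75, 132, 128, 134, 125, 57, 159, 6, 154, 95, 102, 10, 148, 104, 7, 71, 138, 119, 66, 64, 67, 144, 110, 161, 3, 77, 129, 51, 5, 74, 52, 85, 117, 69, 141, 33, 32, 115, 72, 55, 162, 83, 120, 146, 107, 84, 37, 26, 124, 140, 116, 152, 98, 16, 139, 36, 109, 81, 123, 60, 73, 135, 42, 100, 13, 62, 70, 58, 76, 49, 8, 151, 18, 136, 122, 143, 30, 118, 149, 21, 50, 88, 31, 35, 29, 38, 106, 4, 157, 9, 68, 61, 153, 15, 59, 156, 92, 25, 44, 97, 99, 96, 19, 53, 2, 160, 86, 34, 112, 158, 89, 111, 78, 46, 94, 22, 130, 131, 48, 91, 108, 1]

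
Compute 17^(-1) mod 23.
Since 23 is prime, by Fermat 17^(-1) ≡ 17^{21} ≡ 19 mod 23. Verify: 17 × 19 = 323 ≡ 1 mod 23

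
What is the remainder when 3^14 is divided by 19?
By repeated squaring mod 19: 3^{1}≡3, 3^{2}≡9, 3^{4}≡5, 3^{8}≡6. Then 3^{14} = 3^{8+4+2} ≡ 6 × 5 × 9 ≡ 4 mod 19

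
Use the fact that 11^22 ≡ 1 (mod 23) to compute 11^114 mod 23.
By Fermat: 11^{22} ≡ 1 (mod 23). 114 = 5×22 + 4. So 11^{114} ≡ 11^{4} ≡ 13 (mod 23)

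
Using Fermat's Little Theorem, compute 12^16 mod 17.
By Fermat's Little Theorem, 12^{16} ≡ 1 (mod 17) since 17 is prime and gcd(12, 17) = 1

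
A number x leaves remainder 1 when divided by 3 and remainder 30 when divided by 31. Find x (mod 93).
M = 3 × 31 = 93. M₁ = 31, y₁ ≡ 1 (mod 3). M₂ = 3, y₂ ≡ 21 (mod 31). x = 1×31×1 + 30×3×21 ≡ 61 (mod 93)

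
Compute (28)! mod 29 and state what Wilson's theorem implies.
(28)! mod 29 = 28. Since this equals -1 mod 29, Wilson confirms 29 is prime.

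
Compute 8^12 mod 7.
Using Fermat: 8^{6} ≡ 1 mod 7. 12 ≡ 0 mod 6. So 8^{12} ≡ 8^{0} ≡ 1 mod 7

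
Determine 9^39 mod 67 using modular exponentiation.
By repeated squaring (mod 67): 9^{1}≡9, 9^{2}≡14, 9^{4}≡62, 9^{8}≡25, 9^{16}≡22, 9^{32}≡15. Then 9^{39} = 9^{32+4+2+1} ≡ 15 × 62 × 14 × 9 ≡ 64 (mod 67)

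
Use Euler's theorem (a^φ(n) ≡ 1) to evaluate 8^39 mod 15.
By Euler: 8^{8} ≡ 1 mod 15 since gcd(8, 15) = 1. 39 = 4×8 + 7. So 8^{39} ≡ 8^{7} ≡ 2 mod 15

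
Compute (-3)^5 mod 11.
By repeated squaring (mod 11): (-3)^{1}≡8, (-3)^{2}≡9, (-3)^{4}≡4. Then (-3)^{5} = (-3)^{4+1} ≡ 4 × 8 ≡ 10 (mod 11)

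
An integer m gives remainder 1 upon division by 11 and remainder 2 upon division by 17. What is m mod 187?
M = 11 × 17 = 187. M₁ = 17, y₁ ≡ 2 mod 11. M₂ = 11, y₂ ≡ 14 mod 17. m = 1×17×2 + 2×11×14 ≡ 155 mod 187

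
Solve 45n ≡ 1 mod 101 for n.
Since 101 is prime, by Fermat 45^(-1) ≡ 45^{99} ≡ 9 mod 101. Verify: 45 × 9 = 405 ≡ 1 mod 101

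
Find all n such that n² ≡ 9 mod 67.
The square roots of 9 mod 67 are 64 and 3. Verify: 64² = 4096 ≡ 9 mod 67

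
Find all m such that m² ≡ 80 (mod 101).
The square roots of 80 mod 101 are 79 and 22. Verify: 79² = 6241 ≡ 80 (mod 101)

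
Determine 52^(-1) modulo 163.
Since 163 is prime, by Fermat 52^(-1) ≡ 52^{161} ≡ 116 mod 163. Verify: 52 × 116 = 6032 ≡ 1 mod 163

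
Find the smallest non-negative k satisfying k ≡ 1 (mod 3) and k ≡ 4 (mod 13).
M = 3 × 13 = 39. M₁ = 13, y₁ ≡ 1 (mod 3). M₂ = 3, y₂ ≡ 9 (mod 13). k = 1×13×1 + 4×3×9 ≡ 4 (mod 39)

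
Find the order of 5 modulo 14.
Powers of 5 mod 14: 5^1≡5, 5^2≡11, 5^3≡13, 5^4≡9, 5^5≡3, 5^6≡1. Order = 6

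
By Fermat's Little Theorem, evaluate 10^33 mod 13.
By Fermat: 10^{12} ≡ 1 (mod 13). 33 = 2×12 + 9. So 10^{33} ≡ 10^{9} ≡ 12 (mod 13)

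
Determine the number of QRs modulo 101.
Exactly half the non-zero residues mod a prime are QRs: (101-1)/2 = 50.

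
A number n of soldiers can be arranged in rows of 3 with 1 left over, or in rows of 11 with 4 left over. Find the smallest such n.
M = 3 × 11 = 33. M₁ = 11, y₁ ≡ 2 mod 3. M₂ = 3, y₂ ≡ 4 mod 11. n = 1×11×2 + 4×3×4 ≡ 4 mod 33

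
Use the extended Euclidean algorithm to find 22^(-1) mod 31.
Extended GCD: 22(-7) + 31(5) = 1. So 22^(-1) ≡ -7 ≡ 24 mod 31. Verify: 22 × 24 = 528 ≡ 1 mod 31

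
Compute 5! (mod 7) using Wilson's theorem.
(6)! = (5)! × (6) ≡ -1 (mod 7). So (5)! ≡ -1 × (6)^(-1) ≡ (-1)×(-1) = 1 (mod 7)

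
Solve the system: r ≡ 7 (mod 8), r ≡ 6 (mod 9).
M = 8 × 9 = 72. M₁ = 9, y₁ ≡ 1 (mod 8). M₂ = 8, y₂ ≡ 8 (mod 9). r = 7×9×1 + 6×8×8 ≡ 15 (mod 72)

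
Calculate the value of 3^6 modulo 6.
By repeated squaring (mod 6): 3^{1}≡3, 3^{2}≡3, 3^{4}≡3. Then 3^{6} = 3^{4+2} ≡ 3 × 3 ≡ 3 (mod 6)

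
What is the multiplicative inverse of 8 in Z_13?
Since 13 is prime, by Fermat 8^(-1) ≡ 8^{11} ≡ 5 (mod 13). Verify: 8 × 5 = 40 ≡ 1 (mod 13)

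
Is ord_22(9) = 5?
Powers of 9 mod 22: 9^1≡9, 9^2≡15, 9^3≡3, 9^4≡5, 9^5≡1. First k with 9^k≡1 is k=5. Yes, ord_22(9) = 5.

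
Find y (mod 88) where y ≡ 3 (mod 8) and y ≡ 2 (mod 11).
M = 8 × 11 = 88. M₁ = 11, y₁ ≡ 3 (mod 8). M₂ = 8, y₂ ≡ 7 (mod 11). y = 3×11×3 + 2×8×7 ≡ 35 (mod 88)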